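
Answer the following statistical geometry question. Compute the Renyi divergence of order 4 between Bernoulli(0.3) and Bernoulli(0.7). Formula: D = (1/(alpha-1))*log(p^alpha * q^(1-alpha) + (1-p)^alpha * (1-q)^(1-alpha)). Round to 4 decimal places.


Renyi divergence of order alpha between Bernoulli distributions:
D = (1/(alpha-1))*log(p^alpha * q^(1-alpha) + (1-p)^alpha * (1-q)^(1-alpha)).
alpha = 4, p = 0.3, q = 0.7.
p^alpha * q^(1-alpha) = 0.3^4 * 0.7^-3 = 0.023615.
(1-p)^alpha * (1-q)^(1-alpha) = 0.7^4 * 0.3^-3 = 8.892593.
sum = 0.023615 + 8.892593 = 8.916208.
D = (1/3)*log(8.916208) = 0.7293

0.7293


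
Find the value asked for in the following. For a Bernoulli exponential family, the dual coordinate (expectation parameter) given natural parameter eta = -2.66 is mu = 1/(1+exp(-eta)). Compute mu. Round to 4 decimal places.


Dual coordinate (expectation parameter) for Bernoulli:
mu = 1/(1+exp(-eta)).
eta = -2.66.
exp(-eta) = exp(2.66) = 14.296289.
mu = 1/(1+14.296289) = 0.0654

0.0654


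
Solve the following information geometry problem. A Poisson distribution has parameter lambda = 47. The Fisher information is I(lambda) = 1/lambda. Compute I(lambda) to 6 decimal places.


Fisher information for Poisson: I(lambda) = 1/lambda.
lambda = 47.
I(lambda) = 1/47 = 0.021277

0.021277


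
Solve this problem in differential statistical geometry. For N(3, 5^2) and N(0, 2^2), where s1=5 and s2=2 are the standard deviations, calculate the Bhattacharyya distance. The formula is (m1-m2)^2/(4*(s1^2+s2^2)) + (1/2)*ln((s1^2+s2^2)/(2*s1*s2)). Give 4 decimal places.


Bhattacharyya distance between two Gaussians:
DB = (m1-m2)^2/(4*(s1^2+s2^2)) + (1/2)*ln((s1^2+s2^2)/(2*s1*s2)).
(m1-m2)^2 = (3)^2 = 9.
s1^2+s2^2 = 25 + 4 = 29.
term1 = 9/116 = 0.077586.
term2 = 0.5*ln(29/20.0) = 0.185782.
DB = 0.077586 + 0.185782 = 0.2634

0.2634


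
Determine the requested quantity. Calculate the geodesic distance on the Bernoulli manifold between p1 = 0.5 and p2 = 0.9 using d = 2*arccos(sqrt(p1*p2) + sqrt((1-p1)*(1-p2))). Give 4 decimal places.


Geodesic distance on Bernoulli manifold:
d(p1,p2) = 2*arccos(sqrt(p1*p2) + sqrt((1-p1)*(1-p2))).
sqrt(p1*p2) = sqrt(0.5*0.9) = 0.67082.
sqrt((1-p1)*(1-p2)) = sqrt(0.5*0.1) = 0.223607.
arg = 0.67082 + 0.223607 = 0.894427.
d = 2*arccos(0.894427) = 0.9273

0.9273


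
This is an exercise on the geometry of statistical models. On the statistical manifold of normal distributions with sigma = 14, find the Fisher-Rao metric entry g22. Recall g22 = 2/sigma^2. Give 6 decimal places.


For the 2-parameter normal family, the Fisher metric has:
  g11 = 1/sigma^2, g22 = 2/sigma^2.
sigma = 14, sigma^2 = 196.
g22 = 0.010204

0.010204


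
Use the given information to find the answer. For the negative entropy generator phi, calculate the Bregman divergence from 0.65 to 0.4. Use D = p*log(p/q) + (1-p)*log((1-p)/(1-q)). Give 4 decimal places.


Bregman divergence with negative entropy generator:
D = p*log(p/q) + (1-p)*log((1-p)/(1-q)).
p = 0.65, q = 0.4.
p*log(p/q) = 0.65*log(0.65/0.4) = 0.31558.
(1-p)*log((1-p)/(1-q)) = 0.35*log(0.35/0.6) = -0.188649.
D = 0.31558 + -0.188649 = 0.1269

0.1269


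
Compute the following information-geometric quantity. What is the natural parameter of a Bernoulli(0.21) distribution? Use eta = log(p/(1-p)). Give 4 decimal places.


Natural parameter for Bernoulli: eta = log(p/(1-p)).
p = 0.21, 1-p = 0.79.
p/(1-p) = 0.265823.
eta = log(0.265823) = -1.3249

-1.3249


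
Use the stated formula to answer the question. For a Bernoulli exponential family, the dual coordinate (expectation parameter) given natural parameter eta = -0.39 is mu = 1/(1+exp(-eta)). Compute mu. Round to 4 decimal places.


Dual coordinate (expectation parameter) for Bernoulli:
mu = 1/(1+exp(-eta)).
eta = -0.39.
exp(-eta) = exp(0.39) = 1.476981.
mu = 1/(1+1.476981) = 0.4037

0.4037


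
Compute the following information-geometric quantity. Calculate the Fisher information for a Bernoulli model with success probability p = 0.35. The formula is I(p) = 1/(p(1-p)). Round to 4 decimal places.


For Bernoulli(p), Fisher information is I(p) = 1/(p*(1-p)).
p = 0.35, 1-p = 0.65.
p*(1-p) = 0.2275.
I(p) = 1/0.2275 = 4.3956

4.3956


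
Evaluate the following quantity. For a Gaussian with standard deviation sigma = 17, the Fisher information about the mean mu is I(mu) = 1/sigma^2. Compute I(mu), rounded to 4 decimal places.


The Fisher information for the mean of a normal distribution is I(mu) = 1/sigma^2.
sigma = 17, so sigma^2 = 289.
I(mu) = 1/289 = 0.0035

0.0035


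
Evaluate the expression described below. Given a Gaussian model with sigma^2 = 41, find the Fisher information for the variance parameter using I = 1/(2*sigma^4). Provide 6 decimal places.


Fisher information for variance: I(sigma^2) = 1/(2*sigma^4).
sigma^2 = 41, so sigma^4 = 1681.
I = 1/(2*1681) = 1/3362 = 0.000297

0.000297


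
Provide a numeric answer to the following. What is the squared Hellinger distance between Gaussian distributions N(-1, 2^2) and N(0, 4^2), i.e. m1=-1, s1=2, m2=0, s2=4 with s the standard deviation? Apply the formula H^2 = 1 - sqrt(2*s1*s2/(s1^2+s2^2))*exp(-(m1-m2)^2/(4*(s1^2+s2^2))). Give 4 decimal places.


Squared Hellinger distance for Gaussians:
H^2 = 1 - sqrt(2*s1*s2/(s1^2+s2^2)) * exp(-(m1-m2)^2/(4*(s1^2+s2^2))).
s1^2 = 4, s2^2 = 16, s1^2+s2^2 = 20.
sqrt(2*2*4/(20)) = 0.894427.
(m1-m2)^2 = (-1)^2 = 1.
exp(-1/(4*20)) = exp(-0.0125) = 0.987578.
H^2 = 1 - 0.894427*0.987578 = 0.1167

0.1167


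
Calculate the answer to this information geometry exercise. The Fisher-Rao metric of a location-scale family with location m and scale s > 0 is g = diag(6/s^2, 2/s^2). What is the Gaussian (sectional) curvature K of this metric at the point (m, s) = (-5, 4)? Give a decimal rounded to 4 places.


The metric has the form g = (A dm^2 + B ds^2)/s^2 with A = 6, B = 2.
Substitute u = sqrt(A/B)*m: g = B*(du^2 + ds^2)/s^2, i.e. B times the
Poincare upper half-plane metric, which has constant Gaussian curvature -1.
Scaling a 2D metric by a constant c divides the Gaussian curvature by c,
so K = -1/B = -1/(2) = -0.5000 everywhere (the point (m, s) = (-5, 4) is irrelevant:
the curvature is constant).
The requested Gaussian curvature is K = -0.5000.

-0.5000


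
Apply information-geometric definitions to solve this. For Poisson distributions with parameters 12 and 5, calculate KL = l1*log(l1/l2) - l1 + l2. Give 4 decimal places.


KL divergence for Poisson:
KL = l1*log(l1/l2) - l1 + l2.
l1 = 12, l2 = 5.
log(12/5) = 0.875469.
l1*log(l1/l2) = 12 * 0.875469 = 10.505625.
KL = 10.505625 - 12 + 5 = 3.5056

3.5056


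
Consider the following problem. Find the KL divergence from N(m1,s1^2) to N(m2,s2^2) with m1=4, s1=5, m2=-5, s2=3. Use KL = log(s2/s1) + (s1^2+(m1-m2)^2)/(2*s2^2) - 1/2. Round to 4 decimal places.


KL divergence between normal distributions:
KL = log(s2/s1) + (s1^2 + (m1-m2)^2)/(2*s2^2) - 1/2.
log(3/5) = -0.510826.
(5^2 + (4--5)^2)/(2*3^2) = (25 + 81)/18 = 5.888889.
KL = -0.510826 + 5.888889 - 0.5 = 4.8781

4.8781


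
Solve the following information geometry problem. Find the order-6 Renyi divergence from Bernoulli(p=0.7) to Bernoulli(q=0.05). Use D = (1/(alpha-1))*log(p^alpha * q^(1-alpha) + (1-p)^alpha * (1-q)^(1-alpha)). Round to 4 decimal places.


Renyi divergence of order alpha between Bernoulli distributions:
D = (1/(alpha-1))*log(p^alpha * q^(1-alpha) + (1-p)^alpha * (1-q)^(1-alpha)).
alpha = 6, p = 0.7, q = 0.05.
p^alpha * q^(1-alpha) = 0.7^6 * 0.05^-5 = 376476.8.
(1-p)^alpha * (1-q)^(1-alpha) = 0.3^6 * 0.95^-5 = 0.000942.
sum = 376476.8 + 0.000942 = 376476.800942.
D = (1/5)*log(376476.800942) = 2.5677

2.5677


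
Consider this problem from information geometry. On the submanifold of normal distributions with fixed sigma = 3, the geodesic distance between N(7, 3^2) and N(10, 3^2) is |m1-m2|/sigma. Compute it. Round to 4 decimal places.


On the fixed-variance normal subfamily, geodesic distance = |m1-m2|/sigma.
|7 - 10| = 3.
sigma = 3.
d = 3/3 = 1.0000

1.0000


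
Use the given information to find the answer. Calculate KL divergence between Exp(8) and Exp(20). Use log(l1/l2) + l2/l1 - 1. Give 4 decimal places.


KL divergence for exponential family:
KL = log(l1/l2) + l2/l1 - 1.
log(8/20) = -0.916291.
20/8 = 2.5.
KL = -0.916291 + 2.5 - 1 = 0.5837

0.5837


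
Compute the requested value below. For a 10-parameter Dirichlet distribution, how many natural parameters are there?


Exponential family dimension calculation:
Dirichlet with 10 components has 10 natural parameters.

10


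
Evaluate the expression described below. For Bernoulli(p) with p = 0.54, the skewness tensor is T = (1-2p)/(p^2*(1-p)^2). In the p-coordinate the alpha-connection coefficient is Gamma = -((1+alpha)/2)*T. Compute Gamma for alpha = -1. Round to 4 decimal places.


Skewness (Amari-Chentsov) tensor: T = (1-2p)/(p^2*(1-p)^2).
p = 0.54, 1-2p = -0.08, p^2 = 0.2916, (1-p)^2 = 0.2116.
T = -0.08/(0.2916 * 0.2116) = -1.296543.
In the p-coordinate, Gamma^(alpha) = Gamma^(0) - (alpha/2)*T with Gamma^(0) = (1/2)*g'(p) = -T/2,
so Gamma^(alpha) = -((1+alpha)/2)*T.
alpha = -1, -(1+alpha)/2 = 0.0.
Gamma = 0.0 * -1.296543 = 0.0000

0.0000


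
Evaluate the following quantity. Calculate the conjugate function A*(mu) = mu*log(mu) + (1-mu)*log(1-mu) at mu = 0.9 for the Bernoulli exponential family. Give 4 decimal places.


Legendre transform for Bernoulli:
A*(mu) = mu*log(mu) + (1-mu)*log(1-mu).
mu = 0.9, 1-mu = 0.1.
mu*log(mu) = 0.9*log(0.9) = -0.094824.
(1-mu)*log(1-mu) = 0.1*log(0.1) = -0.230259.
A* = -0.094824 + -0.230259 = -0.3251

-0.3251


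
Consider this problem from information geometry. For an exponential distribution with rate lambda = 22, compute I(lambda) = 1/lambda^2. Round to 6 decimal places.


Fisher information for exponential: I(lambda) = 1/lambda^2.
lambda = 22, lambda^2 = 484.
I = 1/484 = 0.002066

0.002066


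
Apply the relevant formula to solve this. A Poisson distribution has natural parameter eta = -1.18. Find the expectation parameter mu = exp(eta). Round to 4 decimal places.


Expectation parameter for Poisson exponential family:
mu = exp(eta).
eta = -1.18.
mu = exp(-1.18) = 0.3073

0.3073


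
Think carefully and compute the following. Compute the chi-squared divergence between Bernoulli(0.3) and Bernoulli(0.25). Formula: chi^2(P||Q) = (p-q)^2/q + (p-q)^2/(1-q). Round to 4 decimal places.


Chi-squared divergence between Bernoulli distributions:
chi^2 = (p-q)^2/q + (p-q)^2/(1-q).
p = 0.3, q = 0.25, p-q = 0.05.
(p-q)^2 = 0.0025.
term1 = 0.0025/0.25 = 0.01.
term2 = 0.0025/0.75 = 0.003333.
chi^2 = 0.01 + 0.003333 = 0.0133

0.0133


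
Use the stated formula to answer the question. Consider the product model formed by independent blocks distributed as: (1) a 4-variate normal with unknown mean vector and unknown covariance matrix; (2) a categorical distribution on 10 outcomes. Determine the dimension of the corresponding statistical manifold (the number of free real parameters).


The dimension of a statistical manifold equals the number of free
(independent) real parameters of the model. For a product of independent
blocks the parameter counts add.
- 4-variate normal: 4 (mean) + 4*5/2 = 10 (symmetric covariance) = 14.
- categorical on 10 outcomes (probabilities sum to 1): 10-1 = 9.
Total = 14 + 9 = 23.
Dimension = 23

23


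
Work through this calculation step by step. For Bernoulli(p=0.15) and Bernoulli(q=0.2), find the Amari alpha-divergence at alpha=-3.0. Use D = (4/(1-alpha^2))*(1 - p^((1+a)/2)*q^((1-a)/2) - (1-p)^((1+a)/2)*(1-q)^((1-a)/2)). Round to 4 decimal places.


Amari alpha-divergence:
D = (4/(1-alpha^2))*(1 - p^((1+a)/2)*q^((1-a)/2) - (1-p)^((1+a)/2)*(1-q)^((1-a)/2)).
alpha = -3.0, p = 0.15, q = 0.2.
e1 = (1+alpha)/2 = -1.0, e2 = (1-alpha)/2 = 2.0.
t1 = p^e1 * q^e2 = 0.15^-1.0 * 0.2^2.0 = 0.266667.
t2 = (1-p)^e1 * (1-q)^e2 = 0.85^-1.0 * 0.8^2.0 = 0.752941.
4/(1-alpha^2) = -0.5.
D = -0.5*(1 - 0.266667 - 0.752941) = 0.0098

0.0098


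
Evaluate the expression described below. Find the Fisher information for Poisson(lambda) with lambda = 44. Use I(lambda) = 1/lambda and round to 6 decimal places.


Fisher information for Poisson: I(lambda) = 1/lambda.
lambda = 44.
I(lambda) = 1/44 = 0.022727

0.022727


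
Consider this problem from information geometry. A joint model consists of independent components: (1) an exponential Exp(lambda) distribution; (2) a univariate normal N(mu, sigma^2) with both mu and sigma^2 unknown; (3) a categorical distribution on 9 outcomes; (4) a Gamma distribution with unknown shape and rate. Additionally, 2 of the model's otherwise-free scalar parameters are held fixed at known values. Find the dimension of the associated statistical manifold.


The dimension of a statistical manifold equals the number of free
(independent) real parameters of the model. For a product of independent
blocks the parameter counts add.
- exponential (lambda): 1.
- normal (mu, sigma^2): 2.
- categorical on 9 outcomes (probabilities sum to 1): 9-1 = 8.
- Gamma (shape, rate): 2.
Total = 1 + 2 + 8 + 2 = 13.
2 parameter(s) fixed at known values: 13 - 2 = 11.
Dimension = 11

11


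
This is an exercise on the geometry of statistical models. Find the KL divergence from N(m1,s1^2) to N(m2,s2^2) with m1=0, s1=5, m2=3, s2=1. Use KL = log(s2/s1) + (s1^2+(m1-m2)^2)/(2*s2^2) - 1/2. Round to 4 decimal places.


KL divergence between normal distributions:
KL = log(s2/s1) + (s1^2 + (m1-m2)^2)/(2*s2^2) - 1/2.
log(1/5) = -1.609438.
(5^2 + (0-3)^2)/(2*1^2) = (25 + 9)/2 = 17.0.
KL = -1.609438 + 17.0 - 0.5 = 14.8906

14.8906


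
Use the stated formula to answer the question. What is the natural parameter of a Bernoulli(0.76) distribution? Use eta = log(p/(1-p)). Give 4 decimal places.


Natural parameter for Bernoulli: eta = log(p/(1-p)).
p = 0.76, 1-p = 0.24.
p/(1-p) = 3.166667.
eta = log(3.166667) = 1.1527

1.1527


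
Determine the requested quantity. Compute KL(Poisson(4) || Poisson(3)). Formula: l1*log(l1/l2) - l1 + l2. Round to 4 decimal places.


KL divergence for Poisson:
KL = l1*log(l1/l2) - l1 + l2.
l1 = 4, l2 = 3.
log(4/3) = 0.287682.
l1*log(l1/l2) = 4 * 0.287682 = 1.150728.
KL = 1.150728 - 4 + 3 = 0.1507

0.1507


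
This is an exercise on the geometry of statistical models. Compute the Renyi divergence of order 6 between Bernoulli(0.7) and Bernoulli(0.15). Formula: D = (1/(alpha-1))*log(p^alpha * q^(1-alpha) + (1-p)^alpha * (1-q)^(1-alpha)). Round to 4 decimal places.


Renyi divergence of order alpha between Bernoulli distributions:
D = (1/(alpha-1))*log(p^alpha * q^(1-alpha) + (1-p)^alpha * (1-q)^(1-alpha)).
alpha = 6, p = 0.7, q = 0.15.
p^alpha * q^(1-alpha) = 0.7^6 * 0.15^-5 = 1549.287243.
(1-p)^alpha * (1-q)^(1-alpha) = 0.3^6 * 0.85^-5 = 0.001643.
sum = 1549.287243 + 0.001643 = 1549.288886.
D = (1/5)*log(1549.288886) = 1.4691

1.4691


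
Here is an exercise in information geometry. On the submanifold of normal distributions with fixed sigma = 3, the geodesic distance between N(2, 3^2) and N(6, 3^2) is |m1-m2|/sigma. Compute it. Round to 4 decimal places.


On the fixed-variance normal subfamily, geodesic distance = |m1-m2|/sigma.
|2 - 6| = 4.
sigma = 3.
d = 4/3 = 1.3333

1.3333


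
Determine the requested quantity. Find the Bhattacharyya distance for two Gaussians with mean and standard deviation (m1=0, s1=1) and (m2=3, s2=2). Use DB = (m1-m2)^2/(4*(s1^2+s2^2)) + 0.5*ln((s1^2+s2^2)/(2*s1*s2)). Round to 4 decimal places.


Bhattacharyya distance between two Gaussians:
DB = (m1-m2)^2/(4*(s1^2+s2^2)) + (1/2)*ln((s1^2+s2^2)/(2*s1*s2)).
(m1-m2)^2 = (-3)^2 = 9.
s1^2+s2^2 = 1 + 4 = 5.
term1 = 9/20 = 0.45.
term2 = 0.5*ln(5/4.0) = 0.111572.
DB = 0.45 + 0.111572 = 0.5616

0.5616


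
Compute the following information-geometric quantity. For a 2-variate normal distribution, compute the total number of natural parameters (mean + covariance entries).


Exponential family dimension calculation:
For 2-dim MVN: mean has 2 params, covariance has 2*3/2 = 3 unique entries.
Total dim = 2 + 3 = 5.

5


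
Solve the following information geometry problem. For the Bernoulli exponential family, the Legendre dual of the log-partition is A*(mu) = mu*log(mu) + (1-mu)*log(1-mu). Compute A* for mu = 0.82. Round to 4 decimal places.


Legendre transform for Bernoulli:
A*(mu) = mu*log(mu) + (1-mu)*log(1-mu).
mu = 0.82, 1-mu = 0.18.
mu*log(mu) = 0.82*log(0.82) = -0.16273.
(1-mu)*log(1-mu) = 0.18*log(0.18) = -0.308664.
A* = -0.16273 + -0.308664 = -0.4714

-0.4714


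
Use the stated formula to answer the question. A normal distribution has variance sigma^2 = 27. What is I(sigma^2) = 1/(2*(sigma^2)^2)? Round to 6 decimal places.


Fisher information for variance: I(sigma^2) = 1/(2*sigma^4).
sigma^2 = 27, so sigma^4 = 729.
I = 1/(2*729) = 1/1458 = 0.000686

0.000686


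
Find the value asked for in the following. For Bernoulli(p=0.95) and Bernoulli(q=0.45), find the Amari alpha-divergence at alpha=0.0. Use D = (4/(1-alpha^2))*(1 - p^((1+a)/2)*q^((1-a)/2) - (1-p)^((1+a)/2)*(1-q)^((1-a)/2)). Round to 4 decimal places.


Amari alpha-divergence:
D = (4/(1-alpha^2))*(1 - p^((1+a)/2)*q^((1-a)/2) - (1-p)^((1+a)/2)*(1-q)^((1-a)/2)).
alpha = 0.0, p = 0.95, q = 0.45.
e1 = (1+alpha)/2 = 0.5, e2 = (1-alpha)/2 = 0.5.
t1 = p^e1 * q^e2 = 0.95^0.5 * 0.45^0.5 = 0.653835.
t2 = (1-p)^e1 * (1-q)^e2 = 0.05^0.5 * 0.55^0.5 = 0.165831.
4/(1-alpha^2) = 4.0.
D = 4.0*(1 - 0.653835 - 0.165831) = 0.7213

0.7213


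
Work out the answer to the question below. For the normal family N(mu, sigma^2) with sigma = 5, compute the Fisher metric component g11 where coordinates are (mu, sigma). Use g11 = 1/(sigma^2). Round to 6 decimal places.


For the 2-parameter normal family, the Fisher metric has:
  g11 = 1/sigma^2, g22 = 2/sigma^2.
sigma = 5, sigma^2 = 25.
g11 = 0.040000

0.040000


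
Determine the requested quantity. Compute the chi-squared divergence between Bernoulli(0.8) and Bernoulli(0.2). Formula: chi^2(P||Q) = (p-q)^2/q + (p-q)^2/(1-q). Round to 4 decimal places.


Chi-squared divergence between Bernoulli distributions:
chi^2 = (p-q)^2/q + (p-q)^2/(1-q).
p = 0.8, q = 0.2, p-q = 0.6.
(p-q)^2 = 0.36.
term1 = 0.36/0.2 = 1.8.
term2 = 0.36/0.8 = 0.45.
chi^2 = 1.8 + 0.45 = 2.2500

2.2500


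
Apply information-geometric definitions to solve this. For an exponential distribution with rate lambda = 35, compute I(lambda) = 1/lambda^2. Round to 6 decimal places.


Fisher information for exponential: I(lambda) = 1/lambda^2.
lambda = 35, lambda^2 = 1225.
I = 1/1225 = 0.000816

0.000816


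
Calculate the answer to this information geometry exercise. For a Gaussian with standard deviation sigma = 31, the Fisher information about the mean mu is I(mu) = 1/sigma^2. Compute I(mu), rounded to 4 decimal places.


The Fisher information for the mean of a normal distribution is I(mu) = 1/sigma^2.
sigma = 31, so sigma^2 = 961.
I(mu) = 1/961 = 0.0010

0.0010


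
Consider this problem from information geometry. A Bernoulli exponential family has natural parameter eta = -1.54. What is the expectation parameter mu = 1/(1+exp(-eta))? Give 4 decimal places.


Dual coordinate (expectation parameter) for Bernoulli:
mu = 1/(1+exp(-eta)).
eta = -1.54.
exp(-eta) = exp(1.54) = 4.66459.
mu = 1/(1+4.66459) = 0.1765

0.1765


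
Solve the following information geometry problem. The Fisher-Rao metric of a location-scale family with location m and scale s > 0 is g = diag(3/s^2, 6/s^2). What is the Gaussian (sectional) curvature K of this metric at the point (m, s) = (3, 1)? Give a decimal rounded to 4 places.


The metric has the form g = (A dm^2 + B ds^2)/s^2 with A = 3, B = 6.
Substitute u = sqrt(A/B)*m: g = B*(du^2 + ds^2)/s^2, i.e. B times the
Poincare upper half-plane metric, which has constant Gaussian curvature -1.
Scaling a 2D metric by a constant c divides the Gaussian curvature by c,
so K = -1/B = -1/(6) = -0.1667 everywhere (the point (m, s) = (3, 1) is irrelevant:
the curvature is constant).
The requested Gaussian curvature is K = -0.1667.

-0.1667


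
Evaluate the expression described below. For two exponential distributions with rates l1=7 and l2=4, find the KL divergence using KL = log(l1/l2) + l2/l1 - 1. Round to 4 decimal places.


KL divergence for exponential family:
KL = log(l1/l2) + l2/l1 - 1.
log(7/4) = 0.559616.
4/7 = 0.571429.
KL = 0.559616 + 0.571429 - 1 = 0.1310

0.1310


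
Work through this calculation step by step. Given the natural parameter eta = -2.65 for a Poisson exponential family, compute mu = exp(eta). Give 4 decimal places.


Expectation parameter for Poisson exponential family:
mu = exp(eta).
eta = -2.65.
mu = exp(-2.65) = 0.0707

0.0707


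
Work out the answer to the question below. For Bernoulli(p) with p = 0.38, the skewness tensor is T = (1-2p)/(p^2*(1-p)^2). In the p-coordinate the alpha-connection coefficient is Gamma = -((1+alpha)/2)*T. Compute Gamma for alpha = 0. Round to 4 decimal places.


Skewness (Amari-Chentsov) tensor: T = (1-2p)/(p^2*(1-p)^2).
p = 0.38, 1-2p = 0.24, p^2 = 0.1444, (1-p)^2 = 0.3844.
T = 0.24/(0.1444 * 0.3844) = 4.323751.
In the p-coordinate, Gamma^(alpha) = Gamma^(0) - (alpha/2)*T with Gamma^(0) = (1/2)*g'(p) = -T/2,
so Gamma^(alpha) = -((1+alpha)/2)*T.
alpha = 0, -(1+alpha)/2 = -0.5.
Gamma = -0.5 * 4.323751 = -2.1619

-2.1619


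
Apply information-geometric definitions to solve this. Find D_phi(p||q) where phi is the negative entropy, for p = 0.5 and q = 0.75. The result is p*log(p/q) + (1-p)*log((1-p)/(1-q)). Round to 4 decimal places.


Bregman divergence with negative entropy generator:
D = p*log(p/q) + (1-p)*log((1-p)/(1-q)).
p = 0.5, q = 0.75.
p*log(p/q) = 0.5*log(0.5/0.75) = -0.202733.
(1-p)*log((1-p)/(1-q)) = 0.5*log(0.5/0.25) = 0.346574.
D = -0.202733 + 0.346574 = 0.1438

0.1438


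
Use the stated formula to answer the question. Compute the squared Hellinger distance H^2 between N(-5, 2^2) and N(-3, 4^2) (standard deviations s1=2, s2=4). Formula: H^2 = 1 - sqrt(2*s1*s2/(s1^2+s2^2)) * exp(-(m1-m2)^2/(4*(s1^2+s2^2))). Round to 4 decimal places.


Squared Hellinger distance for Gaussians:
H^2 = 1 - sqrt(2*s1*s2/(s1^2+s2^2)) * exp(-(m1-m2)^2/(4*(s1^2+s2^2))).
s1^2 = 4, s2^2 = 16, s1^2+s2^2 = 20.
sqrt(2*2*4/(20)) = 0.894427.
(m1-m2)^2 = (-2)^2 = 4.
exp(-4/(4*20)) = exp(-0.05) = 0.951229.
H^2 = 1 - 0.894427*0.951229 = 0.1492

0.1492


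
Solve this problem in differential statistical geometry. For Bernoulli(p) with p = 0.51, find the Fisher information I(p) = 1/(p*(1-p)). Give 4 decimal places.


For Bernoulli(p), Fisher information is I(p) = 1/(p*(1-p)).
p = 0.51, 1-p = 0.49.
p*(1-p) = 0.2499.
I(p) = 1/0.2499 = 4.0016

4.0016


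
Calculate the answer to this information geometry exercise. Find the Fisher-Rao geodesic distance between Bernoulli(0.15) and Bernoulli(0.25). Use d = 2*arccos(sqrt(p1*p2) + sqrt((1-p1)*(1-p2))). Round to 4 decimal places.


Geodesic distance on Bernoulli manifold:
d(p1,p2) = 2*arccos(sqrt(p1*p2) + sqrt((1-p1)*(1-p2))).
sqrt(p1*p2) = sqrt(0.15*0.25) = 0.193649.
sqrt((1-p1)*(1-p2)) = sqrt(0.85*0.75) = 0.798436.
arg = 0.193649 + 0.798436 = 0.992085.
d = 2*arccos(0.992085) = 0.2518

0.2518


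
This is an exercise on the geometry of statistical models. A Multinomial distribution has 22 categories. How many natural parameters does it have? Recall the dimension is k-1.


Exponential family dimension calculation:
For Multinomial with k=22 categories, dim = k-1 = 21.

21


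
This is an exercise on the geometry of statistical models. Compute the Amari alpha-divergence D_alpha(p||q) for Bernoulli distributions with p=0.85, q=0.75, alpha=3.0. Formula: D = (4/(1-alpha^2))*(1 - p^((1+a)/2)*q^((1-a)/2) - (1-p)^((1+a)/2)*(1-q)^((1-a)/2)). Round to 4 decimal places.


Amari alpha-divergence:
D = (4/(1-alpha^2))*(1 - p^((1+a)/2)*q^((1-a)/2) - (1-p)^((1+a)/2)*(1-q)^((1-a)/2)).
alpha = 3.0, p = 0.85, q = 0.75.
e1 = (1+alpha)/2 = 2.0, e2 = (1-alpha)/2 = -1.0.
t1 = p^e1 * q^e2 = 0.85^2.0 * 0.75^-1.0 = 0.963333.
t2 = (1-p)^e1 * (1-q)^e2 = 0.15^2.0 * 0.25^-1.0 = 0.09.
4/(1-alpha^2) = -0.5.
D = -0.5*(1 - 0.963333 - 0.09) = 0.0267

0.0267


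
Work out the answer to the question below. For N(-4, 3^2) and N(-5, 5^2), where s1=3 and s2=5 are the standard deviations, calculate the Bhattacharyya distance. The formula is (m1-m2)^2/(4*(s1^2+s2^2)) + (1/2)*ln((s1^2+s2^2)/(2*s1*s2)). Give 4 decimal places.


Bhattacharyya distance between two Gaussians:
DB = (m1-m2)^2/(4*(s1^2+s2^2)) + (1/2)*ln((s1^2+s2^2)/(2*s1*s2)).
(m1-m2)^2 = (1)^2 = 1.
s1^2+s2^2 = 9 + 25 = 34.
term1 = 1/136 = 0.007353.
term2 = 0.5*ln(34/30.0) = 0.062582.
DB = 0.007353 + 0.062582 = 0.0699

0.0699


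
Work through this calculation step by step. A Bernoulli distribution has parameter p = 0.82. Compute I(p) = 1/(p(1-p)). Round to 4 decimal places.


For Bernoulli(p), Fisher information is I(p) = 1/(p*(1-p)).
p = 0.82, 1-p = 0.18.
p*(1-p) = 0.1476.
I(p) = 1/0.1476 = 6.7751

6.7751


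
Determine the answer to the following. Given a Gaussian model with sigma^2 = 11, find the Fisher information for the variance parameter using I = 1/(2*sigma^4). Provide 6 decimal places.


Fisher information for variance: I(sigma^2) = 1/(2*sigma^4).
sigma^2 = 11, so sigma^4 = 121.
I = 1/(2*121) = 1/242 = 0.004132

0.004132


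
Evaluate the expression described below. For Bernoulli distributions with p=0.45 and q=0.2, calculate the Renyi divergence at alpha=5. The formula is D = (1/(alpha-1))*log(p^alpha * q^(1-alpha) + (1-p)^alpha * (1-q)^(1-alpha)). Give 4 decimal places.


Renyi divergence of order alpha between Bernoulli distributions:
D = (1/(alpha-1))*log(p^alpha * q^(1-alpha) + (1-p)^alpha * (1-q)^(1-alpha)).
alpha = 5, p = 0.45, q = 0.2.
p^alpha * q^(1-alpha) = 0.45^5 * 0.2^-4 = 11.533008.
(1-p)^alpha * (1-q)^(1-alpha) = 0.55^5 * 0.8^-4 = 0.122872.
sum = 11.533008 + 0.122872 = 11.65588.
D = (1/4)*log(11.65588) = 0.6140

0.6140


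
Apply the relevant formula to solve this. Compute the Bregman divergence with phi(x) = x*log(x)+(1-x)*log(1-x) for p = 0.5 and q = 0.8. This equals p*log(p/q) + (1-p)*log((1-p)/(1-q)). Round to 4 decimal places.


Bregman divergence with negative entropy generator:
D = p*log(p/q) + (1-p)*log((1-p)/(1-q)).
p = 0.5, q = 0.8.
p*log(p/q) = 0.5*log(0.5/0.8) = -0.235002.
(1-p)*log((1-p)/(1-q)) = 0.5*log(0.5/0.2) = 0.458145.
D = -0.235002 + 0.458145 = 0.2231

0.2231


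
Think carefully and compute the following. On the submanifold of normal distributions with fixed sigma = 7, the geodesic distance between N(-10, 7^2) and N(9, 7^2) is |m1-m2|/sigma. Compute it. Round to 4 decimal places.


On the fixed-variance normal subfamily, geodesic distance = |m1-m2|/sigma.
|-10 - 9| = 19.
sigma = 7.
d = 19/7 = 2.7143

2.7143


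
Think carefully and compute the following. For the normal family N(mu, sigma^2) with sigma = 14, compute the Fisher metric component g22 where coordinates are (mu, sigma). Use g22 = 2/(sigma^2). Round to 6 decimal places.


For the 2-parameter normal family, the Fisher metric has:
  g11 = 1/sigma^2, g22 = 2/sigma^2.
sigma = 14, sigma^2 = 196.
g22 = 0.010204

0.010204


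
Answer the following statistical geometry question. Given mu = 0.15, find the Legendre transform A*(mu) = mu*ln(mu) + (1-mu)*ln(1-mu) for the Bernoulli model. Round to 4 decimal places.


Legendre transform for Bernoulli:
A*(mu) = mu*log(mu) + (1-mu)*log(1-mu).
mu = 0.15, 1-mu = 0.85.
mu*log(mu) = 0.15*log(0.15) = -0.284568.
(1-mu)*log(1-mu) = 0.85*log(0.85) = -0.138141.
A* = -0.284568 + -0.138141 = -0.4227

-0.4227


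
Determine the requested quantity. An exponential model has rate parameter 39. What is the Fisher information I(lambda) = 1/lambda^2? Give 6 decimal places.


Fisher information for exponential: I(lambda) = 1/lambda^2.
lambda = 39, lambda^2 = 1521.
I = 1/1521 = 0.000657

0.000657


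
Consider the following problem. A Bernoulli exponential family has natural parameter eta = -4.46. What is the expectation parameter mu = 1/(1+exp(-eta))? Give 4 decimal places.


Dual coordinate (expectation parameter) for Bernoulli:
mu = 1/(1+exp(-eta)).
eta = -4.46.
exp(-eta) = exp(4.46) = 86.487509.
mu = 1/(1+86.487509) = 0.0114

0.0114


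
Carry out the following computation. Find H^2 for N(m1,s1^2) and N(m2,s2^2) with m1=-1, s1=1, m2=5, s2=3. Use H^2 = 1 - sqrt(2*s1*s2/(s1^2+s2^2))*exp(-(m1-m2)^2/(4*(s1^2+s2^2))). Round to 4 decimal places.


Squared Hellinger distance for Gaussians:
H^2 = 1 - sqrt(2*s1*s2/(s1^2+s2^2)) * exp(-(m1-m2)^2/(4*(s1^2+s2^2))).
s1^2 = 1, s2^2 = 9, s1^2+s2^2 = 10.
sqrt(2*1*3/(10)) = 0.774597.
(m1-m2)^2 = (-6)^2 = 36.
exp(-36/(4*10)) = exp(-0.9) = 0.40657.
H^2 = 1 - 0.774597*0.40657 = 0.6851

0.6851


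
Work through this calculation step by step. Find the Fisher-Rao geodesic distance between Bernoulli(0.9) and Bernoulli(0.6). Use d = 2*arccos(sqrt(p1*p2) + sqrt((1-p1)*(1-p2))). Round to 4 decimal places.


Geodesic distance on Bernoulli manifold:
d(p1,p2) = 2*arccos(sqrt(p1*p2) + sqrt((1-p1)*(1-p2))).
sqrt(p1*p2) = sqrt(0.9*0.6) = 0.734847.
sqrt((1-p1)*(1-p2)) = sqrt(0.1*0.4) = 0.2.
arg = 0.734847 + 0.2 = 0.934847.
d = 2*arccos(0.934847) = 0.7259

0.7259


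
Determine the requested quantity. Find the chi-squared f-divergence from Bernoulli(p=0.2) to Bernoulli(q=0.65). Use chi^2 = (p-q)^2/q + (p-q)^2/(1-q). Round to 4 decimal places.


Chi-squared divergence between Bernoulli distributions:
chi^2 = (p-q)^2/q + (p-q)^2/(1-q).
p = 0.2, q = 0.65, p-q = -0.45.
(p-q)^2 = 0.2025.
term1 = 0.2025/0.65 = 0.311538.
term2 = 0.2025/0.35 = 0.578571.
chi^2 = 0.311538 + 0.578571 = 0.8901

0.8901


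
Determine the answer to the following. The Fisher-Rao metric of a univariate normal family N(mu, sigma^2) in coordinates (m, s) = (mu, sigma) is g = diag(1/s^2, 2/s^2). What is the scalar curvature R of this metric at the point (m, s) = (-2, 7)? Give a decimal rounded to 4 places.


The metric has the form g = (A dm^2 + B ds^2)/s^2 with A = 1, B = 2.
Substitute u = sqrt(A/B)*m: g = B*(du^2 + ds^2)/s^2, i.e. B times the
Poincare upper half-plane metric, which has constant Gaussian curvature -1.
Scaling a 2D metric by a constant c divides the Gaussian curvature by c,
so K = -1/B = -1/(2) = -0.5000 everywhere (the point (m, s) = (-2, 7) is irrelevant:
the curvature is constant).
Scalar curvature in dimension 2: R = 2K = -2/(2) = -1.0000.

-1.0000


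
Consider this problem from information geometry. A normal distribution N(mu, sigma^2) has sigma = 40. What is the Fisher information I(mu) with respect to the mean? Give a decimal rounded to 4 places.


The Fisher information for the mean of a normal distribution is I(mu) = 1/sigma^2.
sigma = 40, so sigma^2 = 1600.
I(mu) = 1/1600 = 0.0006

0.0006


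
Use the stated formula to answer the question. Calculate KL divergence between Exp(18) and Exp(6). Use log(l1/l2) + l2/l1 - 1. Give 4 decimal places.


KL divergence for exponential family:
KL = log(l1/l2) + l2/l1 - 1.
log(18/6) = 1.098612.
6/18 = 0.333333.
KL = 1.098612 + 0.333333 - 1 = 0.4319

0.4319


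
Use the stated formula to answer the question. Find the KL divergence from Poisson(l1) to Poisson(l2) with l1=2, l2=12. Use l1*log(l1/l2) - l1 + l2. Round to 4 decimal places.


KL divergence for Poisson:
KL = l1*log(l1/l2) - l1 + l2.
l1 = 2, l2 = 12.
log(2/12) = -1.791759.
l1*log(l1/l2) = 2 * -1.791759 = -3.583519.
KL = -3.583519 - 2 + 12 = 6.4165

6.4165


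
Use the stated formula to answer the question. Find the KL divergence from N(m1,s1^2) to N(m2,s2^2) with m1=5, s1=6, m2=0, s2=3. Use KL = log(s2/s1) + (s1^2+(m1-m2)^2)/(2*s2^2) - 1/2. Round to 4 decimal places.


KL divergence between normal distributions:
KL = log(s2/s1) + (s1^2 + (m1-m2)^2)/(2*s2^2) - 1/2.
log(3/6) = -0.693147.
(6^2 + (5-0)^2)/(2*3^2) = (36 + 25)/18 = 3.388889.
KL = -0.693147 + 3.388889 - 0.5 = 2.1957

2.1957


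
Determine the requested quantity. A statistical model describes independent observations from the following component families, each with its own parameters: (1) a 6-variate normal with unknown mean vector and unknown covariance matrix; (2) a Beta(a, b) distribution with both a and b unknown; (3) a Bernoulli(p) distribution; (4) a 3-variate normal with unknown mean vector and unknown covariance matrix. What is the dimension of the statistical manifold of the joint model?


The dimension of a statistical manifold equals the number of free
(independent) real parameters of the model. For a product of independent
blocks the parameter counts add.
- 6-variate normal: 6 (mean) + 6*7/2 = 21 (symmetric covariance) = 27.
- Beta (a, b): 2.
- Bernoulli (p): 1.
- 3-variate normal: 3 (mean) + 3*4/2 = 6 (symmetric covariance) = 9.
Total = 27 + 2 + 1 + 9 = 39.
Dimension = 39

39


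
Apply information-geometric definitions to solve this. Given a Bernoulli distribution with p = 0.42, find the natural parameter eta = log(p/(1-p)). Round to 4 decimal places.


Natural parameter for Bernoulli: eta = log(p/(1-p)).
p = 0.42, 1-p = 0.58.
p/(1-p) = 0.724138.
eta = log(0.724138) = -0.3228

-0.3228


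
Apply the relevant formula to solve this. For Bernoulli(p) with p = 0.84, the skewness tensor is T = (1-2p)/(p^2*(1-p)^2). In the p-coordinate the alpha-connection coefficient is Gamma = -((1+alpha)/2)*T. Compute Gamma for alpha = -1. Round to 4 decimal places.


Skewness (Amari-Chentsov) tensor: T = (1-2p)/(p^2*(1-p)^2).
p = 0.84, 1-2p = -0.68, p^2 = 0.7056, (1-p)^2 = 0.0256.
T = -0.68/(0.7056 * 0.0256) = -37.645266.
In the p-coordinate, Gamma^(alpha) = Gamma^(0) - (alpha/2)*T with Gamma^(0) = (1/2)*g'(p) = -T/2,
so Gamma^(alpha) = -((1+alpha)/2)*T.
alpha = -1, -(1+alpha)/2 = 0.0.
Gamma = 0.0 * -37.645266 = 0.0000

0.0000


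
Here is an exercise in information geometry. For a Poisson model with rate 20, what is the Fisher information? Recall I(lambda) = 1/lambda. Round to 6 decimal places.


Fisher information for Poisson: I(lambda) = 1/lambda.
lambda = 20.
I(lambda) = 1/20 = 0.050000

0.050000


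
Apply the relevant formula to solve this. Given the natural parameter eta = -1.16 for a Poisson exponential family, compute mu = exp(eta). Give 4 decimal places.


Expectation parameter for Poisson exponential family:
mu = exp(eta).
eta = -1.16.
mu = exp(-1.16) = 0.3135

0.3135


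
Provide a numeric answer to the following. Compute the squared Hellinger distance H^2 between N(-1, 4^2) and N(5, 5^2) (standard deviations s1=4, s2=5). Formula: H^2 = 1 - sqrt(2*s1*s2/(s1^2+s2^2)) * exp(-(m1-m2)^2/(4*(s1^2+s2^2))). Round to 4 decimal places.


Squared Hellinger distance for Gaussians:
H^2 = 1 - sqrt(2*s1*s2/(s1^2+s2^2)) * exp(-(m1-m2)^2/(4*(s1^2+s2^2))).
s1^2 = 16, s2^2 = 25, s1^2+s2^2 = 41.
sqrt(2*4*5/(41)) = 0.98773.
(m1-m2)^2 = (-6)^2 = 36.
exp(-36/(4*41)) = exp(-0.219512) = 0.80291.
H^2 = 1 - 0.98773*0.80291 = 0.2069

0.2069


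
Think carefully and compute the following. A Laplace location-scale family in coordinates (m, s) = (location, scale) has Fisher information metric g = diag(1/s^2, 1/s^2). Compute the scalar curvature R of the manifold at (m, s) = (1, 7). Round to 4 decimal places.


The metric has the form g = (A dm^2 + B ds^2)/s^2 with A = 1, B = 1.
Substitute u = sqrt(A/B)*m: g = B*(du^2 + ds^2)/s^2, i.e. B times the
Poincare upper half-plane metric, which has constant Gaussian curvature -1.
Scaling a 2D metric by a constant c divides the Gaussian curvature by c,
so K = -1/B = -1/(1) = -1.0000 everywhere (the point (m, s) = (1, 7) is irrelevant:
the curvature is constant).
Scalar curvature in dimension 2: R = 2K = -2/(1) = -2.0000.

-2.0000


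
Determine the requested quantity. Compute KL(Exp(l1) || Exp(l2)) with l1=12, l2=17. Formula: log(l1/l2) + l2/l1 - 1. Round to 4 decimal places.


KL divergence for exponential family:
KL = log(l1/l2) + l2/l1 - 1.
log(12/17) = -0.348307.
17/12 = 1.416667.
KL = -0.348307 + 1.416667 - 1 = 0.0684

0.0684


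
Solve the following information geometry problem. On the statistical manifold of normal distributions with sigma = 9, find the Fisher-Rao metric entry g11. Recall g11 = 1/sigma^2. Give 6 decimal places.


For the 2-parameter normal family, the Fisher metric has:
  g11 = 1/sigma^2, g22 = 2/sigma^2.
sigma = 9, sigma^2 = 81.
g11 = 0.012346

0.012346


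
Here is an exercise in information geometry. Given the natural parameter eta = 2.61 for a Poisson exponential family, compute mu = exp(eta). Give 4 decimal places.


Expectation parameter for Poisson exponential family:
mu = exp(eta).
eta = 2.61.
mu = exp(2.61) = 13.5991

13.5991


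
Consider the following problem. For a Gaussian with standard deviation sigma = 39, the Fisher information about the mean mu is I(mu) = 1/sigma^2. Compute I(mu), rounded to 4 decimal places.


The Fisher information for the mean of a normal distribution is I(mu) = 1/sigma^2.
sigma = 39, so sigma^2 = 1521.
I(mu) = 1/1521 = 0.0007

0.0007


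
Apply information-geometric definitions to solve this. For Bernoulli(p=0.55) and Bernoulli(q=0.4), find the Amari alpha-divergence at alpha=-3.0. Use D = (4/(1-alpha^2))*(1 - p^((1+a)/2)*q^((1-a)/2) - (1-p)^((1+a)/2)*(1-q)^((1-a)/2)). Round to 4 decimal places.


Amari alpha-divergence:
D = (4/(1-alpha^2))*(1 - p^((1+a)/2)*q^((1-a)/2) - (1-p)^((1+a)/2)*(1-q)^((1-a)/2)).
alpha = -3.0, p = 0.55, q = 0.4.
e1 = (1+alpha)/2 = -1.0, e2 = (1-alpha)/2 = 2.0.
t1 = p^e1 * q^e2 = 0.55^-1.0 * 0.4^2.0 = 0.290909.
t2 = (1-p)^e1 * (1-q)^e2 = 0.45^-1.0 * 0.6^2.0 = 0.8.
4/(1-alpha^2) = -0.5.
D = -0.5*(1 - 0.290909 - 0.8) = 0.0455

0.0455


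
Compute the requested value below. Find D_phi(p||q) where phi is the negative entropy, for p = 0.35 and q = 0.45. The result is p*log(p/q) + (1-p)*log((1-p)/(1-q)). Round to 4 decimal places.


Bregman divergence with negative entropy generator:
D = p*log(p/q) + (1-p)*log((1-p)/(1-q)).
p = 0.35, q = 0.45.
p*log(p/q) = 0.35*log(0.35/0.45) = -0.08796.
(1-p)*log((1-p)/(1-q)) = 0.65*log(0.65/0.55) = 0.108585.
D = -0.08796 + 0.108585 = 0.0206

0.0206


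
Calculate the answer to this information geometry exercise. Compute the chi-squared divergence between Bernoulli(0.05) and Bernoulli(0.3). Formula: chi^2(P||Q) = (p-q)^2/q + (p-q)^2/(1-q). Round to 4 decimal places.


Chi-squared divergence between Bernoulli distributions:
chi^2 = (p-q)^2/q + (p-q)^2/(1-q).
p = 0.05, q = 0.3, p-q = -0.25.
(p-q)^2 = 0.0625.
term1 = 0.0625/0.3 = 0.208333.
term2 = 0.0625/0.7 = 0.089286.
chi^2 = 0.208333 + 0.089286 = 0.2976

0.2976


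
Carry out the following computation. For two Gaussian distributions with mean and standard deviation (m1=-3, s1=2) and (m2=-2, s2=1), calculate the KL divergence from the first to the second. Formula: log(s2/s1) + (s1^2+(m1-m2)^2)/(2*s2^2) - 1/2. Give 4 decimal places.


KL divergence between normal distributions:
KL = log(s2/s1) + (s1^2 + (m1-m2)^2)/(2*s2^2) - 1/2.
log(1/2) = -0.693147.
(2^2 + (-3--2)^2)/(2*1^2) = (4 + 1)/2 = 2.5.
KL = -0.693147 + 2.5 - 0.5 = 1.3069

1.3069


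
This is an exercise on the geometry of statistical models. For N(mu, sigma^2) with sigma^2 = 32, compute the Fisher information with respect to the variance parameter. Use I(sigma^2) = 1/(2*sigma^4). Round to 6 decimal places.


Fisher information for variance: I(sigma^2) = 1/(2*sigma^4).
sigma^2 = 32, so sigma^4 = 1024.
I = 1/(2*1024) = 1/2048 = 0.000488

0.000488


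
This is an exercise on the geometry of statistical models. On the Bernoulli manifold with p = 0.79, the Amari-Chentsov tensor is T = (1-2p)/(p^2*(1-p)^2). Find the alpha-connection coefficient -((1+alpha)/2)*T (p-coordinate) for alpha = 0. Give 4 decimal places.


Skewness (Amari-Chentsov) tensor: T = (1-2p)/(p^2*(1-p)^2).
p = 0.79, 1-2p = -0.58, p^2 = 0.6241, (1-p)^2 = 0.0441.
T = -0.58/(0.6241 * 0.0441) = -21.07343.
In the p-coordinate, Gamma^(alpha) = Gamma^(0) - (alpha/2)*T with Gamma^(0) = (1/2)*g'(p) = -T/2,
so Gamma^(alpha) = -((1+alpha)/2)*T.
alpha = 0, -(1+alpha)/2 = -0.5.
Gamma = -0.5 * -21.07343 = 10.5367

10.5367


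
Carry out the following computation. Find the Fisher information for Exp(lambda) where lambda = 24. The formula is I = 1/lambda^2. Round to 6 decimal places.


Fisher information for exponential: I(lambda) = 1/lambda^2.
lambda = 24, lambda^2 = 576.
I = 1/576 = 0.001736

0.001736
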